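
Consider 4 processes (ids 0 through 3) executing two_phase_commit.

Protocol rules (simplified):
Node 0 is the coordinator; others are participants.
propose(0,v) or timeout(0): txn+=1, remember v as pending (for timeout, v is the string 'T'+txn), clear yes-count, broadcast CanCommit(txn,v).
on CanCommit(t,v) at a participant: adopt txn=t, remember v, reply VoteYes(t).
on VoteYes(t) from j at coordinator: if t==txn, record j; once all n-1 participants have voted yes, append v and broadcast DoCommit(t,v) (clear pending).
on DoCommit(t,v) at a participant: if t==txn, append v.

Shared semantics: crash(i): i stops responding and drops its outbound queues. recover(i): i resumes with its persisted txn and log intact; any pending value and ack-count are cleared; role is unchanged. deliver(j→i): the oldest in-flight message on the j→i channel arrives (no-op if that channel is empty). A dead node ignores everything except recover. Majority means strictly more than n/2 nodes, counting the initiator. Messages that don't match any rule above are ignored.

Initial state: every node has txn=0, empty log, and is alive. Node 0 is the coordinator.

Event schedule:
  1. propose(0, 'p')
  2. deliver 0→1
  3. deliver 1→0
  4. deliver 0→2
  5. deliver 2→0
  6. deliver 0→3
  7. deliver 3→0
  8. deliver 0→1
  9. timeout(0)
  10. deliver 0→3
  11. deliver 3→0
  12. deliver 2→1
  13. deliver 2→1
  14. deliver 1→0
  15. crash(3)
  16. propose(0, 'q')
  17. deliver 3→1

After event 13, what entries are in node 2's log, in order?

e1 propose(0,'p'): 0[coor,t=1,-]
e2 deliver 0→1: 1[part,t=1,-]
e3 deliver 1→0: ·
e4 deliver 0→2: 2[part,t=1,-]
e5 deliver 2→0: ·
e6 deliver 0→3: 3[part,t=1,-]
e7 deliver 3→0: 0[coor,t=1,p]
e8 deliver 0→1: 1[part,t=1,p]
e9 timeout(0): 0[coor,t=2,p]
e10 deliver 0→3: 3[part,t=1,p]
e11 deliver 3→0: ·
e12 deliver 2→1: ·
e13 deliver 2→1: ·

empty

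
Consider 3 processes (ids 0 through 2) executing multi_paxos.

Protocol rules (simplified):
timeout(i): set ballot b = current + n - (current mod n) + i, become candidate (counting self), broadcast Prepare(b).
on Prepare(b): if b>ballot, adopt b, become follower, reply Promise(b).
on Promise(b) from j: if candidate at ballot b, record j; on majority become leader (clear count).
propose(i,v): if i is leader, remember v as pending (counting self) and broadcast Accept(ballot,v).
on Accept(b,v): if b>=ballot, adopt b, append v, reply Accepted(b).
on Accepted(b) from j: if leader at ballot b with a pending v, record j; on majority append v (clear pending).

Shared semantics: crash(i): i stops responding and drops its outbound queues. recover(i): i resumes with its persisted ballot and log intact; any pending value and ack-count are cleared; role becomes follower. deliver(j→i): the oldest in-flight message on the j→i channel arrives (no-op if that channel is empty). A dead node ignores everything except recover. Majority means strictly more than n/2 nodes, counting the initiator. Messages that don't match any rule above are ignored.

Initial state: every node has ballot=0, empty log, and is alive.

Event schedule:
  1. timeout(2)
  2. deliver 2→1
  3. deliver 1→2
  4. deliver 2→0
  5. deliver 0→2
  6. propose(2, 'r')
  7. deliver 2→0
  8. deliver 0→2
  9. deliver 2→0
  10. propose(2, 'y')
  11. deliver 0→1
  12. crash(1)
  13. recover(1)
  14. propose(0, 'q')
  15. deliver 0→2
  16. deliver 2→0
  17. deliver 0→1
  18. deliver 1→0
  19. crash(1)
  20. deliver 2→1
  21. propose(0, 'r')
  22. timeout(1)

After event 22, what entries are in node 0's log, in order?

e1 timeout(2): 2[cand,b=5,-]
e2 deliver 2→1: 1[foll,b=5,-]
e3 deliver 1→2: 2[lead,b=5,-]
e4 deliver 2→0: 0[foll,b=5,-]
e5 deliver 0→2: ·
e6 propose(2,'r'): ·
e7 deliver 2→0: 0[foll,b=5,r]
e8 deliver 0→2: 2[lead,b=5,r]
e9 deliver 2→0: ·
e10 propose(2,'y'): ·
e11 deliver 0→1: ·
e12 crash(1): 1[✗foll,b=5,-]
e13 recover(1): 1[foll,b=5,-]
e14 propose(0,'q'): ·
e15 deliver 0→2: ·
e16 deliver 2→0: 0[foll,b=5,r,y]
e17 deliver 0→1: ·
e18 deliver 1→0: ·
e19 crash(1): 1[✗foll,b=5,-]
e20 deliver 2→1: ·
e21 propose(0,'r'): ·
e22 timeout(1): ·

r,y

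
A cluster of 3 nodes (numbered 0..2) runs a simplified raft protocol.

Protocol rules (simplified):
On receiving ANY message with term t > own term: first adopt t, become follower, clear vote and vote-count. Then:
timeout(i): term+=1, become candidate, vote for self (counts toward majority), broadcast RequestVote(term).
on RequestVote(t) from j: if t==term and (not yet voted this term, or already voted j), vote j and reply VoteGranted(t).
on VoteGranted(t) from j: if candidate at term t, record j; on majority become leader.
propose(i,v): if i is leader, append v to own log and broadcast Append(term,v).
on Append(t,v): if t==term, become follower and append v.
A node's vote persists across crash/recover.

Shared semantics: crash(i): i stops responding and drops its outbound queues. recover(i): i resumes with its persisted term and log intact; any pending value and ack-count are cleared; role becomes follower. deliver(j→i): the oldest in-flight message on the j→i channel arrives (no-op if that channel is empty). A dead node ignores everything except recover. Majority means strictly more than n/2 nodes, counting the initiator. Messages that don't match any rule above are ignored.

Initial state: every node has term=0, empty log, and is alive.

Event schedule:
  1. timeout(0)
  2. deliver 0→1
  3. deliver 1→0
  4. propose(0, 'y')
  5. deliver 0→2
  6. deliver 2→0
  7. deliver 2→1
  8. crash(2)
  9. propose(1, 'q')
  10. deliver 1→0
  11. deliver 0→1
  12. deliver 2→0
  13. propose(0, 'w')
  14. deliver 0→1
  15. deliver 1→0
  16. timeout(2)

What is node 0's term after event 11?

1

[1] timeout(0) → N0(cand t1 [-])
[2] deliver 0→1 → N1(foll t1 [-])
[3] deliver 1→0 → N0(lead t1 [-])
[4] propose(0,'y') → N0(lead t1 [y])
[5] deliver 0→2 → N2(foll t1 [-])
[6] deliver 2→0 → ∅
[7] deliver 2→1 → ∅
[8] crash(2) → N2(✗foll t1 [-])
[9] propose(1,'q') → ∅
[10] deliver 1→0 → ∅
[11] deliver 0→1 → N1(foll t1 [y])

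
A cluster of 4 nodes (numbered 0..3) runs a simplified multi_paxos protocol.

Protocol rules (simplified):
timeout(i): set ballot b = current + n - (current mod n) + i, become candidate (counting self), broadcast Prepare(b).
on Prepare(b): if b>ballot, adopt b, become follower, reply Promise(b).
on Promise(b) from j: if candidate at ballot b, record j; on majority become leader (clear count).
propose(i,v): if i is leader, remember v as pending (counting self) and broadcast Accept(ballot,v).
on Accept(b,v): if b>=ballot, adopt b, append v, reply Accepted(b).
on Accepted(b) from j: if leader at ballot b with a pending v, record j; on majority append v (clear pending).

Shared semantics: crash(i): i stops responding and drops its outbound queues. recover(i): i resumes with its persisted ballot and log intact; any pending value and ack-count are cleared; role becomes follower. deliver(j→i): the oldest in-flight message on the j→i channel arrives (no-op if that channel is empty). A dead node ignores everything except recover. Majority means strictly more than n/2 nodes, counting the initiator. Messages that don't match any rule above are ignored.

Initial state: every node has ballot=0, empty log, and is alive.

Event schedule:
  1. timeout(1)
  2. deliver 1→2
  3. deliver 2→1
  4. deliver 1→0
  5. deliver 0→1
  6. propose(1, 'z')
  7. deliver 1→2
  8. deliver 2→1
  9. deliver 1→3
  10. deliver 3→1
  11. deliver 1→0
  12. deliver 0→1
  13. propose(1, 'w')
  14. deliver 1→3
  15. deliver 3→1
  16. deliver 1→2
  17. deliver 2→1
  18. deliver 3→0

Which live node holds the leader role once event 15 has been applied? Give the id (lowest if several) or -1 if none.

step 1 timeout(1): 1={cand,b=5,log=-}
step 2 deliver 1→2: 2={foll,b=5,log=-}
step 3 deliver 2→1: —
step 4 deliver 1→0: 0={foll,b=5,log=-}
step 5 deliver 0→1: 1={lead,b=5,log=-}
step 6 propose(1,'z'): —
step 7 deliver 1→2: 2={foll,b=5,log=z}
step 8 deliver 2→1: —
step 9 deliver 1→3: 3={foll,b=5,log=-}
step 10 deliver 3→1: —
step 11 deliver 1→0: 0={foll,b=5,log=z}
step 12 deliver 0→1: 1={lead,b=5,log=z}
step 13 propose(1,'w'): —
step 14 deliver 1→3: 3={foll,b=5,log=z}
step 15 deliver 3→1: —

1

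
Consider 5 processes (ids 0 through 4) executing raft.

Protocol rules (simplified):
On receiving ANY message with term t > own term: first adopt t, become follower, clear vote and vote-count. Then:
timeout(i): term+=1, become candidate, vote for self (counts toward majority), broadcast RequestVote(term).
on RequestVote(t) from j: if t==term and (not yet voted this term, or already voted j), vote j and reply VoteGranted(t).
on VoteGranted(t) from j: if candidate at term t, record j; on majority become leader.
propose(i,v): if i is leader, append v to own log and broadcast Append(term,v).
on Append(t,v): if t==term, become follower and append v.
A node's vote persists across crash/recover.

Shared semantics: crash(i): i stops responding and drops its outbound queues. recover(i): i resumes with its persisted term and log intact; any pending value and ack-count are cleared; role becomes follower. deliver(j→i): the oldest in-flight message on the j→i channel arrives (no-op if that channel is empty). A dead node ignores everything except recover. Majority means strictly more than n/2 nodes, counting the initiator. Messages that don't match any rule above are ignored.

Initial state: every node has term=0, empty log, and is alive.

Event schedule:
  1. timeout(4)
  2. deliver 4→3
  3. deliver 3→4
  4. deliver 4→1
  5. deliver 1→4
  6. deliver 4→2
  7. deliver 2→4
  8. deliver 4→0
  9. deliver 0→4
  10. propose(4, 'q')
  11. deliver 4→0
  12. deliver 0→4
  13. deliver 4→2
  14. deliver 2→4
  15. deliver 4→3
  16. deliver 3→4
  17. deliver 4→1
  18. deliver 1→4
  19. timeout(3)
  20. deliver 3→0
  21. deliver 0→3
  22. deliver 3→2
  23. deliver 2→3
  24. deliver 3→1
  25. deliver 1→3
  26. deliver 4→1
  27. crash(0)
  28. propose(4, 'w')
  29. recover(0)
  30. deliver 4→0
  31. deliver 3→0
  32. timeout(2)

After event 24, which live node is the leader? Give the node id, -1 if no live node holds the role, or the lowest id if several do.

step 1 timeout(4): 4={cand,t=1,log=-}
step 2 deliver 4→3: 3={foll,t=1,log=-}
step 3 deliver 3→4: —
step 4 deliver 4→1: 1={foll,t=1,log=-}
step 5 deliver 1→4: 4={lead,t=1,log=-}
step 6 deliver 4→2: 2={foll,t=1,log=-}
step 7 deliver 2→4: —
step 8 deliver 4→0: 0={foll,t=1,log=-}
step 9 deliver 0→4: —
step 10 propose(4,'q'): 4={lead,t=1,log=q}
step 11 deliver 4→0: 0={foll,t=1,log=q}
step 12 deliver 0→4: —
step 13 deliver 4→2: 2={foll,t=1,log=q}
step 14 deliver 2→4: —
step 15 deliver 4→3: 3={foll,t=1,log=q}
step 16 deliver 3→4: —
step 17 deliver 4→1: 1={foll,t=1,log=q}
step 18 deliver 1→4: —
step 19 timeout(3): 3={cand,t=2,log=q}
step 20 deliver 3→0: 0={foll,t=2,log=q}
step 21 deliver 0→3: —
step 22 deliver 3→2: 2={foll,t=2,log=q}
step 23 deliver 2→3: 3={lead,t=2,log=q}
step 24 deliver 3→1: 1={foll,t=2,log=q}

3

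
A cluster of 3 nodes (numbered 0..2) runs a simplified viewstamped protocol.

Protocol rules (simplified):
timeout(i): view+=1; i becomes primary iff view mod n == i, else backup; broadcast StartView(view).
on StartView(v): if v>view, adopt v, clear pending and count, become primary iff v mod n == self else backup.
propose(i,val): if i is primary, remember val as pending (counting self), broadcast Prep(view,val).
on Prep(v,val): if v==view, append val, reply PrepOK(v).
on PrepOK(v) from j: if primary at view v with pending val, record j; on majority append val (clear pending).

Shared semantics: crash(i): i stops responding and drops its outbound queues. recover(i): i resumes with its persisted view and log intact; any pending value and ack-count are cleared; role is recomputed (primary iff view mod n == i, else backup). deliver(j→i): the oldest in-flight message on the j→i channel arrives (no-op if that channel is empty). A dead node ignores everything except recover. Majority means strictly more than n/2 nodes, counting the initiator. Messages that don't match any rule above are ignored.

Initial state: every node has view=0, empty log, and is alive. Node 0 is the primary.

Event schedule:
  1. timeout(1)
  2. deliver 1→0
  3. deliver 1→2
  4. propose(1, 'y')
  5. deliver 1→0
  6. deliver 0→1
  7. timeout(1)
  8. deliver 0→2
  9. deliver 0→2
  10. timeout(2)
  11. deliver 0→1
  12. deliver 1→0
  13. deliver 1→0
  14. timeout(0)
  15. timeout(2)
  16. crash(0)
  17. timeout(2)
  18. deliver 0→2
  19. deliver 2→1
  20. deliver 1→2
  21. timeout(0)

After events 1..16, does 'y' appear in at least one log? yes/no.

[1] timeout(1) → N1(prim v1 [-])
[2] deliver 1→0 → N0(back v1 [-])
[3] deliver 1→2 → N2(back v1 [-])
[4] propose(1,'y') → ∅
[5] deliver 1→0 → N0(back v1 [y])
[6] deliver 0→1 → N1(prim v1 [y])
[7] timeout(1) → N1(back v2 [y])
[8] deliver 0→2 → ∅
[9] deliver 0→2 → ∅
[10] timeout(2) → N2(prim v2 [-])
[11] deliver 0→1 → ∅
[12] deliver 1→0 → N0(back v2 [y])
[13] deliver 1→0 → ∅
[14] timeout(0) → N0(prim v3 [y])
[15] timeout(2) → N2(back v3 [-])
[16] crash(0) → N0(✗prim v3 [y])

yes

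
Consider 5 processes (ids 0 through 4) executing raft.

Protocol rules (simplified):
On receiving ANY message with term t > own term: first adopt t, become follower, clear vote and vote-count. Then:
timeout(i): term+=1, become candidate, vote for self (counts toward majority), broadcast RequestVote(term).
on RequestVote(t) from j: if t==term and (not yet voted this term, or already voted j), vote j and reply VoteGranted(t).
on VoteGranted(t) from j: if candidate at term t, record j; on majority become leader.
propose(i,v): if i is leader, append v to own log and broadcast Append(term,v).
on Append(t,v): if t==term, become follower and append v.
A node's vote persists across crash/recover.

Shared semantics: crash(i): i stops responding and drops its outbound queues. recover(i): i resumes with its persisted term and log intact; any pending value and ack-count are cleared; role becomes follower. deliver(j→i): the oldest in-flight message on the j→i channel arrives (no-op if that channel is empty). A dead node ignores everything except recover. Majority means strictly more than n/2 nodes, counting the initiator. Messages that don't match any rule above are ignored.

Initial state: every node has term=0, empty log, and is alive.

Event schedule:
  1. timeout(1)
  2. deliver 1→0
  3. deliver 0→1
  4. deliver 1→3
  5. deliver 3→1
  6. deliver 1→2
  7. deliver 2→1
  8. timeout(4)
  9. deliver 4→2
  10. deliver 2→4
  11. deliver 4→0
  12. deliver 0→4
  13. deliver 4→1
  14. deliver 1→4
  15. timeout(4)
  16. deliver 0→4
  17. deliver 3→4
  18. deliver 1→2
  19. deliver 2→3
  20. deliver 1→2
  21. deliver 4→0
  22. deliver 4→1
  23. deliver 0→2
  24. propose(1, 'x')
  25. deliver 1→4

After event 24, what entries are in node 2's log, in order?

empty

after 1 — timeout(1): n1:cand/t1/[-]
after 2 — deliver 1→0: n0:foll/t1/[-]
after 3 — deliver 0→1: ·
after 4 — deliver 1→3: n3:foll/t1/[-]
after 5 — deliver 3→1: n1:lead/t1/[-]
after 6 — deliver 1→2: n2:foll/t1/[-]
after 7 — deliver 2→1: ·
after 8 — timeout(4): n4:cand/t1/[-]
after 9 — deliver 4→2: ·
after 10 — deliver 2→4: ·
after 11 — deliver 4→0: ·
after 12 — deliver 0→4: ·
after 13 — deliver 4→1: ·
after 14 — deliver 1→4: ·
after 15 — timeout(4): n4:cand/t2/[-]
after 16 — deliver 0→4: ·
after 17 — deliver 3→4: ·
after 18 — deliver 1→2: ·
after 19 — deliver 2→3: ·
after 20 — deliver 1→2: ·
after 21 — deliver 4→0: n0:foll/t2/[-]
after 22 — deliver 4→1: n1:foll/t2/[-]
after 23 — deliver 0→2: ·
after 24 — propose(1,'x'): ·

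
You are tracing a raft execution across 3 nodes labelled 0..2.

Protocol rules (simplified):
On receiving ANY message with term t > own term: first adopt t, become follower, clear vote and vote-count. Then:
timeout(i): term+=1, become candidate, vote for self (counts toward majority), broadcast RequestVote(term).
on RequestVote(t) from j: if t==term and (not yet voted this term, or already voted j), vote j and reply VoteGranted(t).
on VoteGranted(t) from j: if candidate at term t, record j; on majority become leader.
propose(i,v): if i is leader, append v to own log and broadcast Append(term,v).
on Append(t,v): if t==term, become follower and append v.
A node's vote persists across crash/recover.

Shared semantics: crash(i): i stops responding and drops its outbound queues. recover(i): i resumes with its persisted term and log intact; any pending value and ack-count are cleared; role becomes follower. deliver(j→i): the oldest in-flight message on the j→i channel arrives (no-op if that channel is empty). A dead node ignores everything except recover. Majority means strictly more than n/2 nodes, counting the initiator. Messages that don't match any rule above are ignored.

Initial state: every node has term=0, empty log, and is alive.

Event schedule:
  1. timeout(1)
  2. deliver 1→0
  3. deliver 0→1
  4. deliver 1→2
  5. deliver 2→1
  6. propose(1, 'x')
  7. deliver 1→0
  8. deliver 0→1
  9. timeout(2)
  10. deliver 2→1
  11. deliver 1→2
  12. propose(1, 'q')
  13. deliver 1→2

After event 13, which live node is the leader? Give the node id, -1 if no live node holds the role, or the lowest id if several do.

2

[1] timeout(1) → N1(cand t1 [-])
[2] deliver 1→0 → N0(foll t1 [-])
[3] deliver 0→1 → N1(lead t1 [-])
[4] deliver 1→2 → N2(foll t1 [-])
[5] deliver 2→1 → ∅
[6] propose(1,'x') → N1(lead t1 [x])
[7] deliver 1→0 → N0(foll t1 [x])
[8] deliver 0→1 → ∅
[9] timeout(2) → N2(cand t2 [-])
[10] deliver 2→1 → N1(foll t2 [x])
[11] deliver 1→2 → ∅
[12] propose(1,'q') → ∅
[13] deliver 1→2 → N2(lead t2 [-])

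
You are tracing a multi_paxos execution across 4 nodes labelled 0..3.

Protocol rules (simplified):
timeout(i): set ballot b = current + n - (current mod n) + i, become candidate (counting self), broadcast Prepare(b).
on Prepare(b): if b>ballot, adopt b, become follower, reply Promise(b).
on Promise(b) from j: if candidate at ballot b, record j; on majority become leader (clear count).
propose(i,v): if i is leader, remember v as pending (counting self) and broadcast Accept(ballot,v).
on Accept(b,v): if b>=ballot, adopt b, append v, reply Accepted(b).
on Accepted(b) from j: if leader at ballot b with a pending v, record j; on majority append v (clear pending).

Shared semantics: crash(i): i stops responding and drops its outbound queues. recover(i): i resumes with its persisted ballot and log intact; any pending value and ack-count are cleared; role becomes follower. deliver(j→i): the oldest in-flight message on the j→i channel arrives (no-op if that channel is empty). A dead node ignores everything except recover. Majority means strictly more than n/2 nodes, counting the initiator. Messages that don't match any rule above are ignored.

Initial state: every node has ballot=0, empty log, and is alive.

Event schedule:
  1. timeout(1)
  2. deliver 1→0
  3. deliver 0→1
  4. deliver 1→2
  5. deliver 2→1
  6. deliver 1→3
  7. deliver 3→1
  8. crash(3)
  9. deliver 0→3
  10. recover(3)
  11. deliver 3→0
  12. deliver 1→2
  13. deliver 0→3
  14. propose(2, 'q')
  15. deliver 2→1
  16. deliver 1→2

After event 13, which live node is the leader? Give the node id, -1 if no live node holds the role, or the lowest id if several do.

1

after 1 — timeout(1): n1:cand/b5/[-]
after 2 — deliver 1→0: n0:foll/b5/[-]
after 3 — deliver 0→1: ·
after 4 — deliver 1→2: n2:foll/b5/[-]
after 5 — deliver 2→1: n1:lead/b5/[-]
after 6 — deliver 1→3: n3:foll/b5/[-]
after 7 — deliver 3→1: ·
after 8 — crash(3): n3:✗foll/b5/[-]
after 9 — deliver 0→3: ·
after 10 — recover(3): n3:foll/b5/[-]
after 11 — deliver 3→0: ·
after 12 — deliver 1→2: ·
after 13 — deliver 0→3: ·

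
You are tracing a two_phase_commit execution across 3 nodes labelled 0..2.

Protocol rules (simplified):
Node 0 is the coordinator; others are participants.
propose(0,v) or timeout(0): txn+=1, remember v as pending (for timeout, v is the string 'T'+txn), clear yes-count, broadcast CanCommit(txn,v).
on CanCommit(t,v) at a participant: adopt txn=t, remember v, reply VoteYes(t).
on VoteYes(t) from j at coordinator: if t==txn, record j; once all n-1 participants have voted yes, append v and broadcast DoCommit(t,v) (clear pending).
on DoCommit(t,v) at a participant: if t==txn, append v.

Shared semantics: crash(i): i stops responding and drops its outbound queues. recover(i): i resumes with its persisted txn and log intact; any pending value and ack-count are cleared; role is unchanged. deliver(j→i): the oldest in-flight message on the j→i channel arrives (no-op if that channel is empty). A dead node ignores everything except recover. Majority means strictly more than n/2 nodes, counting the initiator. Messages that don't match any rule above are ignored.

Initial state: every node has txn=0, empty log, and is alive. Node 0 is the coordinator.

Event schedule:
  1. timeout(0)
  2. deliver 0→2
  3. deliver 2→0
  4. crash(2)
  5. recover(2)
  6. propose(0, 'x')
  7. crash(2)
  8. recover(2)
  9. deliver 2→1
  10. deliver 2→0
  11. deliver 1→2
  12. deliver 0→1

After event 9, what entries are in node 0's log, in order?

empty

1. timeout(0):  <0:coor t1 ->
2. deliver 0→2:  <2:part t1 ->
3. deliver 2→0:  nop
4. crash(2):  <2:✗part t1 ->
5. recover(2):  <2:part t1 ->
6. propose(0,'x'):  <0:coor t2 ->
7. crash(2):  <2:✗part t1 ->
8. recover(2):  <2:part t1 ->
9. deliver 2→1:  nop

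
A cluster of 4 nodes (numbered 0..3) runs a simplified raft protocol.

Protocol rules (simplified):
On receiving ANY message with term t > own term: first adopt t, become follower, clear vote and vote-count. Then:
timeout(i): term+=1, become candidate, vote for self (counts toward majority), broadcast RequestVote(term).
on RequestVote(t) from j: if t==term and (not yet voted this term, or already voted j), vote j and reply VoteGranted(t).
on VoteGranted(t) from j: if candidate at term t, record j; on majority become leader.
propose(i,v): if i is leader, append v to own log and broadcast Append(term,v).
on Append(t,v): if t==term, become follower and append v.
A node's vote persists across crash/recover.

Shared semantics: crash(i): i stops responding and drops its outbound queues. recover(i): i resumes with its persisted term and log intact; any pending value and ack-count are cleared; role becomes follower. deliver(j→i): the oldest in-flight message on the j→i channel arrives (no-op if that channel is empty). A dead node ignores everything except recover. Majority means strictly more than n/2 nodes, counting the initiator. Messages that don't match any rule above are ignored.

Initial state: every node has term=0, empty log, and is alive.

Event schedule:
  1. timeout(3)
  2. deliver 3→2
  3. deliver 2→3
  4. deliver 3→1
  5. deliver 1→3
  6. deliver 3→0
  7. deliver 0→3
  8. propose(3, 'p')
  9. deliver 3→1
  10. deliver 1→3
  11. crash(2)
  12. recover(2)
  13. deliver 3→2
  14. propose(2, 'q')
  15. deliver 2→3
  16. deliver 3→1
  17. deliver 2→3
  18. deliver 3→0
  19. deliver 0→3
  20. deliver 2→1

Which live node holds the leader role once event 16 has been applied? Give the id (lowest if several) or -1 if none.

step 1 timeout(3): 3={cand,t=1,log=-}
step 2 deliver 3→2: 2={foll,t=1,log=-}
step 3 deliver 2→3: —
step 4 deliver 3→1: 1={foll,t=1,log=-}
step 5 deliver 1→3: 3={lead,t=1,log=-}
step 6 deliver 3→0: 0={foll,t=1,log=-}
step 7 deliver 0→3: —
step 8 propose(3,'p'): 3={lead,t=1,log=p}
step 9 deliver 3→1: 1={foll,t=1,log=p}
step 10 deliver 1→3: —
step 11 crash(2): 2={✗foll,t=1,log=-}
step 12 recover(2): 2={foll,t=1,log=-}
step 13 deliver 3→2: 2={foll,t=1,log=p}
step 14 propose(2,'q'): —
step 15 deliver 2→3: —
step 16 deliver 3→1: —

3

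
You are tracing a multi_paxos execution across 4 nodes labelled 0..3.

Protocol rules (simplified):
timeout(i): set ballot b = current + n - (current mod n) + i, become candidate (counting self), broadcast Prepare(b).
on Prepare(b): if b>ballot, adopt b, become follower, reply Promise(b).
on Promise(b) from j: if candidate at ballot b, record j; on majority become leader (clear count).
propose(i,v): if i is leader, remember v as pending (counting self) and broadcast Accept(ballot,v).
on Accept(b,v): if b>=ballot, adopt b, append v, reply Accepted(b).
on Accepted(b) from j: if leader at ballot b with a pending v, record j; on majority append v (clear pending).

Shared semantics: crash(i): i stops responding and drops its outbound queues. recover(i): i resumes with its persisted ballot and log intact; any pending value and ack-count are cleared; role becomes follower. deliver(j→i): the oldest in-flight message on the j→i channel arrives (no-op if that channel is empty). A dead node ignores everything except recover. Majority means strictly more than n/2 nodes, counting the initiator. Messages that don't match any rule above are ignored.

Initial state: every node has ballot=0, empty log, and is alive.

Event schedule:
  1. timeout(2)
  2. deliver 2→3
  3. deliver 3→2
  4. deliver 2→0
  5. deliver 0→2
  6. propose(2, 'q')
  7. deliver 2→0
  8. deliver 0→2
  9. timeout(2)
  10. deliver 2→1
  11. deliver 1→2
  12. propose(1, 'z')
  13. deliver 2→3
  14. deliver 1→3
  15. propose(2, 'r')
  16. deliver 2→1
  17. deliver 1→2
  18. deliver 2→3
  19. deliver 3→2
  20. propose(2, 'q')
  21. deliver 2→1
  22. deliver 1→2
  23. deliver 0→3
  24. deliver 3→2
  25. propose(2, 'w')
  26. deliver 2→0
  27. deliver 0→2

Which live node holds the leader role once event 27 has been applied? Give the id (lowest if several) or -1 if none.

2

step 1 timeout(2): 2={cand,b=6,log=-}
step 2 deliver 2→3: 3={foll,b=6,log=-}
step 3 deliver 3→2: —
step 4 deliver 2→0: 0={foll,b=6,log=-}
step 5 deliver 0→2: 2={lead,b=6,log=-}
step 6 propose(2,'q'): —
step 7 deliver 2→0: 0={foll,b=6,log=q}
step 8 deliver 0→2: —
step 9 timeout(2): 2={cand,b=10,log=-}
step 10 deliver 2→1: 1={foll,b=6,log=-}
step 11 deliver 1→2: —
step 12 propose(1,'z'): —
step 13 deliver 2→3: 3={foll,b=6,log=q}
step 14 deliver 1→3: —
step 15 propose(2,'r'): —
step 16 deliver 2→1: 1={foll,b=6,log=q}
step 17 deliver 1→2: —
step 18 deliver 2→3: 3={foll,b=10,log=q}
step 19 deliver 3→2: —
step 20 propose(2,'q'): —
step 21 deliver 2→1: 1={foll,b=10,log=q}
step 22 deliver 1→2: —
step 23 deliver 0→3: —
step 24 deliver 3→2: 2={lead,b=10,log=-}
step 25 propose(2,'w'): —
step 26 deliver 2→0: 0={foll,b=10,log=q}
step 27 deliver 0→2: —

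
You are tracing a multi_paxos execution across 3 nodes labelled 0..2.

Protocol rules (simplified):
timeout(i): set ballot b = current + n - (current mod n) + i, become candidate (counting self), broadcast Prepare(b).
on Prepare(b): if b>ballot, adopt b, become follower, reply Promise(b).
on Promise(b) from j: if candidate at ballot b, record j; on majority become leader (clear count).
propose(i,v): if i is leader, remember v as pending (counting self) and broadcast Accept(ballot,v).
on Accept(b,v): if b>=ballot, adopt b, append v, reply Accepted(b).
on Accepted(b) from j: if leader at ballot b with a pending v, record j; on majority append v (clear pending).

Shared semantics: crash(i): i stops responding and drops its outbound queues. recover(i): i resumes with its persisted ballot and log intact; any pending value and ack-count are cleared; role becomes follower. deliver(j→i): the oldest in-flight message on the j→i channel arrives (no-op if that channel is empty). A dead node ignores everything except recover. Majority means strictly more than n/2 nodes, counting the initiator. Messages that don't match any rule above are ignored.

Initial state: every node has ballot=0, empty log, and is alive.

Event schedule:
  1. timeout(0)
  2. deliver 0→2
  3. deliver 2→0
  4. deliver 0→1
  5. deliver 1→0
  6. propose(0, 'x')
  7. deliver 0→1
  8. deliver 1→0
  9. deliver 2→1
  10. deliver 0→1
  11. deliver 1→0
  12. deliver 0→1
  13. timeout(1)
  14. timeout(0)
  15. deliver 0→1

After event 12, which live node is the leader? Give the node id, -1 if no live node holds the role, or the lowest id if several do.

0

step 1 timeout(0): 0={cand,b=3,log=-}
step 2 deliver 0→2: 2={foll,b=3,log=-}
step 3 deliver 2→0: 0={lead,b=3,log=-}
step 4 deliver 0→1: 1={foll,b=3,log=-}
step 5 deliver 1→0: —
step 6 propose(0,'x'): —
step 7 deliver 0→1: 1={foll,b=3,log=x}
step 8 deliver 1→0: 0={lead,b=3,log=x}
step 9 deliver 2→1: —
step 10 deliver 0→1: —
step 11 deliver 1→0: —
step 12 deliver 0→1: —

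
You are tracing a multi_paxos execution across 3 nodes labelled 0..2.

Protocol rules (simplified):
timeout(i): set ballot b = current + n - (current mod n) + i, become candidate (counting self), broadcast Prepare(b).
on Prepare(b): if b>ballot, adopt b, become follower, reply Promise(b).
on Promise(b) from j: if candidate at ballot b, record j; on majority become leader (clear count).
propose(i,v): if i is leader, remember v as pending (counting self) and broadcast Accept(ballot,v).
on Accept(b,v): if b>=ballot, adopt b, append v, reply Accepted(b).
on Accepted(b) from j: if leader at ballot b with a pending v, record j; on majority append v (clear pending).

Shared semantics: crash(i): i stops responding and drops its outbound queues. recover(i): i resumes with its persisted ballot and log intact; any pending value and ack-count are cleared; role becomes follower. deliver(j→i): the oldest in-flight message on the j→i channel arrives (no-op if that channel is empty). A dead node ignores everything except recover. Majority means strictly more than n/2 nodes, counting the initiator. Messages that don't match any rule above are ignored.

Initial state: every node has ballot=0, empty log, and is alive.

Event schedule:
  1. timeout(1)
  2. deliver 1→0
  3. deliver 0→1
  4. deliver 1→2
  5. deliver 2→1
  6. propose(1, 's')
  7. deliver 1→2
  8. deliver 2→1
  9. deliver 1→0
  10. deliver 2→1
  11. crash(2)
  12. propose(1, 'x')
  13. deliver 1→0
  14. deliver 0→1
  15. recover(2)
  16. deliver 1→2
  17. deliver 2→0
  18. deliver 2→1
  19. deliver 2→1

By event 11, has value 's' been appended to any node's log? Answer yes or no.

[1] timeout(1) → N1(cand b4 [-])
[2] deliver 1→0 → N0(foll b4 [-])
[3] deliver 0→1 → N1(lead b4 [-])
[4] deliver 1→2 → N2(foll b4 [-])
[5] deliver 2→1 → ∅
[6] propose(1,'s') → ∅
[7] deliver 1→2 → N2(foll b4 [s])
[8] deliver 2→1 → N1(lead b4 [s])
[9] deliver 1→0 → N0(foll b4 [s])
[10] deliver 2→1 → ∅
[11] crash(2) → N2(✗foll b4 [s])

yes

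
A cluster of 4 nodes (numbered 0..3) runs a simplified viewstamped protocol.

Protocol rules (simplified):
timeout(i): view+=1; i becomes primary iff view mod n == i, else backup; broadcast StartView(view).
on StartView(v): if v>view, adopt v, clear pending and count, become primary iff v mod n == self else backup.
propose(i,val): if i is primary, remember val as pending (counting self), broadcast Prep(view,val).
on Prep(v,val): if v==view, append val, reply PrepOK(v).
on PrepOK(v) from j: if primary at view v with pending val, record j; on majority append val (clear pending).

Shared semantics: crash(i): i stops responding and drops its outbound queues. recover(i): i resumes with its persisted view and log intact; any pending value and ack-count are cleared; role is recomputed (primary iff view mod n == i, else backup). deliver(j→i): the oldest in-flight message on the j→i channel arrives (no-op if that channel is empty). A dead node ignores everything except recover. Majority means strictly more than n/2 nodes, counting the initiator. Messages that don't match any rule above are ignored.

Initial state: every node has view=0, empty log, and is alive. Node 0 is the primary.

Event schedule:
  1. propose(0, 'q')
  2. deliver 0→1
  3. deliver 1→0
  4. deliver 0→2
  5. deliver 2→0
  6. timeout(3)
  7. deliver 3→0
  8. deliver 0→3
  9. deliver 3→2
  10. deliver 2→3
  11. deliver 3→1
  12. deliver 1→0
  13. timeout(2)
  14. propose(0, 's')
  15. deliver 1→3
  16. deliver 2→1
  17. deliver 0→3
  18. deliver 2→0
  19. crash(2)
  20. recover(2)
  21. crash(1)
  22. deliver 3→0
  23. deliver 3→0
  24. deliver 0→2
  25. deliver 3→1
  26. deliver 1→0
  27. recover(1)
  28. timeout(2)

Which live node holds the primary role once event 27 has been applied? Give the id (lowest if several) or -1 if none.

2

1. propose(0,'q'):  nop
2. deliver 0→1:  <1:back v0 q>
3. deliver 1→0:  nop
4. deliver 0→2:  <2:back v0 q>
5. deliver 2→0:  <0:prim v0 q>
6. timeout(3):  <3:back v1 ->
7. deliver 3→0:  <0:back v1 q>
8. deliver 0→3:  nop
9. deliver 3→2:  <2:back v1 q>
10. deliver 2→3:  nop
11. deliver 3→1:  <1:prim v1 q>
12. deliver 1→0:  nop
13. timeout(2):  <2:prim v2 q>
14. propose(0,'s'):  nop
15. deliver 1→3:  nop
16. deliver 2→1:  <1:back v2 q>
17. deliver 0→3:  nop
18. deliver 2→0:  <0:back v2 q>
19. crash(2):  <2:✗prim v2 q>
20. recover(2):  <2:prim v2 q>
21. crash(1):  <1:✗back v2 q>
22. deliver 3→0:  nop
23. deliver 3→0:  nop
24. deliver 0→2:  nop
25. deliver 3→1:  nop
26. deliver 1→0:  nop
27. recover(1):  <1:back v2 q>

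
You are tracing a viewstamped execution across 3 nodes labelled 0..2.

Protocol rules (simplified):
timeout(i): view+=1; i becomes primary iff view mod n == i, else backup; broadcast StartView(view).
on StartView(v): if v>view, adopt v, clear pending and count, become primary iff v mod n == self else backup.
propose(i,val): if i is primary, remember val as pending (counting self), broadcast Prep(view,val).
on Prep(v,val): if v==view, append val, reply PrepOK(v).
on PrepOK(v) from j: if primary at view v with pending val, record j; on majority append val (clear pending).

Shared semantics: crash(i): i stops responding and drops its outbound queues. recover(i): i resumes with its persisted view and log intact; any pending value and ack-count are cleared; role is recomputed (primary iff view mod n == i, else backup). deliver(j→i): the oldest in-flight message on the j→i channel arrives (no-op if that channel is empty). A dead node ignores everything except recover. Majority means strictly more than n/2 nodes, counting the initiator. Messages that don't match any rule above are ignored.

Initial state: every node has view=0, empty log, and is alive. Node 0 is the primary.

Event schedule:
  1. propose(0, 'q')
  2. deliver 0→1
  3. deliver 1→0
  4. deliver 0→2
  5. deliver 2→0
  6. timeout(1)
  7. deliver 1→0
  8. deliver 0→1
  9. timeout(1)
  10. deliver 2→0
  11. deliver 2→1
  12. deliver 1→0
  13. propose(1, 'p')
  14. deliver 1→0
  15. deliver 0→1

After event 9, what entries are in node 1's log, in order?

e1 propose(0,'q'): ·
e2 deliver 0→1: 1[back,v=0,q]
e3 deliver 1→0: 0[prim,v=0,q]
e4 deliver 0→2: 2[back,v=0,q]
e5 deliver 2→0: ·
e6 timeout(1): 1[prim,v=1,q]
e7 deliver 1→0: 0[back,v=1,q]
e8 deliver 0→1: ·
e9 timeout(1): 1[back,v=2,q]

q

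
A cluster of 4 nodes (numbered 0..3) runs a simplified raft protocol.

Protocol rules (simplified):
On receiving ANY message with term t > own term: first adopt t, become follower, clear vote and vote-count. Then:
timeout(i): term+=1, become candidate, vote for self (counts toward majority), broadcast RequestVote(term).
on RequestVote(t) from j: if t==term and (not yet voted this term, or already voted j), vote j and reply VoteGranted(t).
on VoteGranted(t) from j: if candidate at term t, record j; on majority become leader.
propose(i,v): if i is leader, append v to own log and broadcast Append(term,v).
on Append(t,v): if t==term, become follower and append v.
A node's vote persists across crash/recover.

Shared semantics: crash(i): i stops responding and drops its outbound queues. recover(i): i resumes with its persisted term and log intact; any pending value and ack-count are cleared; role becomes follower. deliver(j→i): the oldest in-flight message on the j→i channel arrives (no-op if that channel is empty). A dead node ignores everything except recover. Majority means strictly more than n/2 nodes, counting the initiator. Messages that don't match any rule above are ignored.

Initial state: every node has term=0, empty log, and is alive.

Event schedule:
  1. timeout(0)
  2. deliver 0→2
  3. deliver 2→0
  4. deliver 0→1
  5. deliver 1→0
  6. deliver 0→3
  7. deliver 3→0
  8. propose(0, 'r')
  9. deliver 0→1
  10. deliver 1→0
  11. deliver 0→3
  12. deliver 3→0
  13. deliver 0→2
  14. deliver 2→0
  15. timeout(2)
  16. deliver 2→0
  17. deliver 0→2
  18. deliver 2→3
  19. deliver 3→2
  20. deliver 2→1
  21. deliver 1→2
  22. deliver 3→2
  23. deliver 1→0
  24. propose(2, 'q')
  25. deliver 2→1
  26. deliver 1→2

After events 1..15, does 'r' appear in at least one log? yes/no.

yes

step 1 timeout(0): 0={cand,t=1,log=-}
step 2 deliver 0→2: 2={foll,t=1,log=-}
step 3 deliver 2→0: —
step 4 deliver 0→1: 1={foll,t=1,log=-}
step 5 deliver 1→0: 0={lead,t=1,log=-}
step 6 deliver 0→3: 3={foll,t=1,log=-}
step 7 deliver 3→0: —
step 8 propose(0,'r'): 0={lead,t=1,log=r}
step 9 deliver 0→1: 1={foll,t=1,log=r}
step 10 deliver 1→0: —
step 11 deliver 0→3: 3={foll,t=1,log=r}
step 12 deliver 3→0: —
step 13 deliver 0→2: 2={foll,t=1,log=r}
step 14 deliver 2→0: —
step 15 timeout(2): 2={cand,t=2,log=r}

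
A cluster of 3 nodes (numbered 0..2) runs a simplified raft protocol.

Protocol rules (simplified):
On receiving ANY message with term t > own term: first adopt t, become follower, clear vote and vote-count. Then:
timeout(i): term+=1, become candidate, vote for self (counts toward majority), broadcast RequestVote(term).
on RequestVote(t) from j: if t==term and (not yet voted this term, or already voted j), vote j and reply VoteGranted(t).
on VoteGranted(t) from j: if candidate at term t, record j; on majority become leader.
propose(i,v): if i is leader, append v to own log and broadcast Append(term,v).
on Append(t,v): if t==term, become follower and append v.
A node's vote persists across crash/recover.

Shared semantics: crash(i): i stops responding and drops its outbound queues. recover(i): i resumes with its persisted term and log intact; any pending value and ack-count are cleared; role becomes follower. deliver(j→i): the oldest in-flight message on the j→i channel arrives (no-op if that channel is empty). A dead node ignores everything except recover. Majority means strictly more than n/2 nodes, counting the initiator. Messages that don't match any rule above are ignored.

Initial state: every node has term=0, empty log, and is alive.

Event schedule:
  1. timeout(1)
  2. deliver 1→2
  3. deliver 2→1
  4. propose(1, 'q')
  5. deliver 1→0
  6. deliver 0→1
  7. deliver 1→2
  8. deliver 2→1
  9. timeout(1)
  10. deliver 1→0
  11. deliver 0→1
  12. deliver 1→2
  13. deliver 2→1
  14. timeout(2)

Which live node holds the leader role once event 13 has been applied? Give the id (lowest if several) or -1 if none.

1

after 1 — timeout(1): n1:cand/t1/[-]
after 2 — deliver 1→2: n2:foll/t1/[-]
after 3 — deliver 2→1: n1:lead/t1/[-]
after 4 — propose(1,'q'): n1:lead/t1/[q]
after 5 — deliver 1→0: n0:foll/t1/[-]
after 6 — deliver 0→1: ·
after 7 — deliver 1→2: n2:foll/t1/[q]
after 8 — deliver 2→1: ·
after 9 — timeout(1): n1:cand/t2/[q]
after 10 — deliver 1→0: n0:foll/t1/[q]
after 11 — deliver 0→1: ·
after 12 — deliver 1→2: n2:foll/t2/[q]
after 13 — deliver 2→1: n1:lead/t2/[q]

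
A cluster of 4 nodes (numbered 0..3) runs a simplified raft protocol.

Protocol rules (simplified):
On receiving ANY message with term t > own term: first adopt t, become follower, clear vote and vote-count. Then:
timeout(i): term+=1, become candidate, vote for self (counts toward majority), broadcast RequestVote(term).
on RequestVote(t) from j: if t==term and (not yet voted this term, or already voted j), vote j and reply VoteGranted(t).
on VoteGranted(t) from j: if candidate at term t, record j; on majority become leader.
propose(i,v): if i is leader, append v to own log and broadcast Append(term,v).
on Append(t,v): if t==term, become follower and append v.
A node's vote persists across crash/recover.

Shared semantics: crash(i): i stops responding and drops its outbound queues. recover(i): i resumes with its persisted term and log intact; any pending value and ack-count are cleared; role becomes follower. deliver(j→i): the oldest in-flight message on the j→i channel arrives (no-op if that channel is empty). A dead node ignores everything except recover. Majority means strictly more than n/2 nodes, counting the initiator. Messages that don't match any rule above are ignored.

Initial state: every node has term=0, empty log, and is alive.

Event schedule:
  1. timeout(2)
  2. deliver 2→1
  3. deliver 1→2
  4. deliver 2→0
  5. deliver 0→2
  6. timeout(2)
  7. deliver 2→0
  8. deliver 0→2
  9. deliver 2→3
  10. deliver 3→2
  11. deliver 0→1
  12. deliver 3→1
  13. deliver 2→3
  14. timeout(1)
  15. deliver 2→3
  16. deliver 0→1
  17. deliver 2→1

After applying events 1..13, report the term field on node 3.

after 1 — timeout(2): n2:cand/t1/[-]
after 2 — deliver 2→1: n1:foll/t1/[-]
after 3 — deliver 1→2: ·
after 4 — deliver 2→0: n0:foll/t1/[-]
after 5 — deliver 0→2: n2:lead/t1/[-]
after 6 — timeout(2): n2:cand/t2/[-]
after 7 — deliver 2→0: n0:foll/t2/[-]
after 8 — deliver 0→2: ·
after 9 — deliver 2→3: n3:foll/t1/[-]
after 10 — deliver 3→2: ·
after 11 — deliver 0→1: ·
after 12 — deliver 3→1: ·
after 13 — deliver 2→3: n3:foll/t2/[-]

2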